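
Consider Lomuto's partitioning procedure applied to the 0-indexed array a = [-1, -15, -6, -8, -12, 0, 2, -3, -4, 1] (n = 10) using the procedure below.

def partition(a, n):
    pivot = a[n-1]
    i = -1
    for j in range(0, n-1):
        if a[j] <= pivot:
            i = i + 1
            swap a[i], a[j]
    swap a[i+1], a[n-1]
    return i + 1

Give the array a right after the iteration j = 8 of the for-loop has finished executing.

pivot = a[9] = 1; i = -1
j=0: a[0]=-1 ≤ 1 → i=0, swap a[0],a[0] (no change) → [-1, -15, -6, -8, -12, 0, 2, -3, -4, 1]
j=1: a[1]=-15 ≤ 1 → i=1, swap a[1],a[1] (no change) → [-1, -15, -6, -8, -12, 0, 2, -3, -4, 1]
j=2: a[2]=-6 ≤ 1 → i=2, swap a[2],a[2] (no change) → [-1, -15, -6, -8, -12, 0, 2, -3, -4, 1]
j=3: a[3]=-8 ≤ 1 → i=3, swap a[3],a[3] (no change) → [-1, -15, -6, -8, -12, 0, 2, -3, -4, 1]
j=4: a[4]=-12 ≤ 1 → i=4, swap a[4],a[4] (no change) → [-1, -15, -6, -8, -12, 0, 2, -3, -4, 1]
j=5: a[5]=0 ≤ 1 → i=5, swap a[5],a[5] (no change) → [-1, -15, -6, -8, -12, 0, 2, -3, -4, 1]
j=6: a[6]=2 > 1 → no swap
j=7: a[7]=-3 ≤ 1 → i=6, swap a[6],a[7] → [-1, -15, -6, -8, -12, 0, -3, 2, -4, 1]
j=8: a[8]=-4 ≤ 1 → i=7, swap a[7],a[8] → [-1, -15, -6, -8, -12, 0, -3, -4, 2, 1]
(after j=8) a = [-1, -15, -6, -8, -12, 0, -3, -4, 2, 1]

[-1, -15, -6, -8, -12, 0, -3, -4, 2, 1]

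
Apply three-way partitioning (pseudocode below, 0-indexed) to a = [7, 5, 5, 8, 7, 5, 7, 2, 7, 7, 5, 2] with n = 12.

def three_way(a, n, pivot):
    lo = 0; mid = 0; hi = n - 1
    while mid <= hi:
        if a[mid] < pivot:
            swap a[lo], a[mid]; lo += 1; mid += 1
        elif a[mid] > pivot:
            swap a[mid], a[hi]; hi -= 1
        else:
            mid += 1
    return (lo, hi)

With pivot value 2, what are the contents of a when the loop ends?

[2, 2, 8, 7, 5, 7, 5, 7, 7, 5, 5, 7]

lo=0 mid=0 hi=11
7>2: swap(0,11), hi=10 ⇒ [2, 5, 5, 8, 7, 5, 7, 2, 7, 7, 5, 7]
2=2: mid=1
5>2: swap(1,10), hi=9 ⇒ [2, 5, 5, 8, 7, 5, 7, 2, 7, 7, 5, 7]
5>2: swap(1,9), hi=8 ⇒ [2, 7, 5, 8, 7, 5, 7, 2, 7, 5, 5, 7]
7>2: swap(1,8), hi=7 ⇒ [2, 7, 5, 8, 7, 5, 7, 2, 7, 5, 5, 7]
7>2: swap(1,7), hi=6 ⇒ [2, 2, 5, 8, 7, 5, 7, 7, 7, 5, 5, 7]
2=2: mid=2
5>2: swap(2,6), hi=5 ⇒ [2, 2, 7, 8, 7, 5, 5, 7, 7, 5, 5, 7]
7>2: swap(2,5), hi=4 ⇒ [2, 2, 5, 8, 7, 7, 5, 7, 7, 5, 5, 7]
5>2: swap(2,4), hi=3 ⇒ [2, 2, 7, 8, 5, 7, 5, 7, 7, 5, 5, 7]
7>2: swap(2,3), hi=2 ⇒ [2, 2, 8, 7, 5, 7, 5, 7, 7, 5, 5, 7]
8>2: swap(2,2), hi=1 ⇒ [2, 2, 8, 7, 5, 7, 5, 7, 7, 5, 5, 7]
done. lo=0 hi=1; a=[2, 2, 8, 7, 5, 7, 5, 7, 7, 5, 5, 7]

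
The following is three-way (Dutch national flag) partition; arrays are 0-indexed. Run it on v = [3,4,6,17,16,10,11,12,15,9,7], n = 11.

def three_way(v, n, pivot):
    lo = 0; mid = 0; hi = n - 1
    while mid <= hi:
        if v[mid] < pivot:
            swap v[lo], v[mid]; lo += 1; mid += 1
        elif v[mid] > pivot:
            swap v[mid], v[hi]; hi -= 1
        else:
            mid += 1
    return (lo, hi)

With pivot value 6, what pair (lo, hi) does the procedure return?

(2, 2)

pivot = 6; lo=0, mid=0, hi=10
v[mid]=3<6: swap v[0],v[0]; lo=1,mid=1 → [3,4,6,17,16,10,11,12,15,9,7]
v[mid]=4<6: swap v[1],v[1]; lo=2,mid=2 → [3,4,6,17,16,10,11,12,15,9,7]
v[mid]=6=6: mid=3
v[mid]=17>6: swap v[3],v[10]; hi=9 → [3,4,6,7,16,10,11,12,15,9,17]
v[mid]=7>6: swap v[3],v[9]; hi=8 → [3,4,6,9,16,10,11,12,15,7,17]
v[mid]=9>6: swap v[3],v[8]; hi=7 → [3,4,6,15,16,10,11,12,9,7,17]
v[mid]=15>6: swap v[3],v[7]; hi=6 → [3,4,6,12,16,10,11,15,9,7,17]
v[mid]=12>6: swap v[3],v[6]; hi=5 → [3,4,6,11,16,10,12,15,9,7,17]
v[mid]=11>6: swap v[3],v[5]; hi=4 → [3,4,6,10,16,11,12,15,9,7,17]
v[mid]=10>6: swap v[3],v[4]; hi=3 → [3,4,6,16,10,11,12,15,9,7,17]
v[mid]=16>6: swap v[3],v[3]; hi=2 → [3,4,6,16,10,11,12,15,9,7,17]
end: lo=2, hi=2; v = [3,4,6,16,10,11,12,15,9,7,17]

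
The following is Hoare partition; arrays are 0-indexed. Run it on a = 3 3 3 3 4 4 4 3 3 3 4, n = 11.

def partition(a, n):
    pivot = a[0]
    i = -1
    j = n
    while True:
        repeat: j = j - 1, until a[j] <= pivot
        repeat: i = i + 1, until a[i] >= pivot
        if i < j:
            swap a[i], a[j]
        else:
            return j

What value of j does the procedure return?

pivot=3
j stops at 9 (3), i stops at 0 (3); swap ⇒ 3 3 3 3 4 4 4 3 3 3 4
j stops at 8 (3), i stops at 1 (3); swap ⇒ 3 3 3 3 4 4 4 3 3 3 4
j stops at 7 (3), i stops at 2 (3); swap ⇒ 3 3 3 3 4 4 4 3 3 3 4
j stops at 3, i stops at 3; i≥j ⇒ return 3. a=3 3 3 3 4 4 4 3 3 3 4

3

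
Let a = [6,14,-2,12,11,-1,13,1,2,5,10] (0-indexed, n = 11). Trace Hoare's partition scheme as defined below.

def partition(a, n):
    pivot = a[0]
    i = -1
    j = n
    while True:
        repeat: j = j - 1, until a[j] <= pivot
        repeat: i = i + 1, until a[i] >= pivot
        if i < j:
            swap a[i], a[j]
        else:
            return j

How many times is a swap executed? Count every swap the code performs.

pivot = a[0] = 6; i = -1, j = 11
j→9 (a[9]=5≤6), i→0 (a[0]=6≥6); i<j, swap → [5,14,-2,12,11,-1,13,1,2,6,10]
j→8 (a[8]=2≤6), i→1 (a[1]=14≥6); i<j, swap → [5,2,-2,12,11,-1,13,1,14,6,10]
j→7 (a[7]=1≤6), i→3 (a[3]=12≥6); i<j, swap → [5,2,-2,1,11,-1,13,12,14,6,10]
j→5 (a[5]=-1≤6), i→4 (a[4]=11≥6); i<j, swap → [5,2,-2,1,-1,11,13,12,14,6,10]
j→4, i→5; i≥j, return j=4. a = [5,2,-2,1,-1,11,13,12,14,6,10]

4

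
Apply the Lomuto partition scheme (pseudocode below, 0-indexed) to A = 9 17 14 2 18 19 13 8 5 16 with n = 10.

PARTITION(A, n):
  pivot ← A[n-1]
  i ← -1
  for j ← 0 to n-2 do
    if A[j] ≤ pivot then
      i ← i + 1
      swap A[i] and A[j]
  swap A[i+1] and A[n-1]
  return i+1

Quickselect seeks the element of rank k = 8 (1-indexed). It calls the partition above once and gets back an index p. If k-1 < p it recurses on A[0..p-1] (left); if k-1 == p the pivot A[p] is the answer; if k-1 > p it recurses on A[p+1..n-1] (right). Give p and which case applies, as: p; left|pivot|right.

pivot=16, i=-1
j=0: 9≤16, i=0, swap(0,0) ⇒ 9 17 14 2 18 19 13 8 5 16
j=1: 17>16, skip
j=2: 14≤16, i=1, swap(1,2) ⇒ 9 14 17 2 18 19 13 8 5 16
j=3: 2≤16, i=2, swap(2,3) ⇒ 9 14 2 17 18 19 13 8 5 16
j=4: 18>16, skip
j=5: 19>16, skip
j=6: 13≤16, i=3, swap(3,6) ⇒ 9 14 2 13 18 19 17 8 5 16
j=7: 8≤16, i=4, swap(4,7) ⇒ 9 14 2 13 8 19 17 18 5 16
j=8: 5≤16, i=5, swap(5,8) ⇒ 9 14 2 13 8 5 17 18 19 16
swap(6,9) ⇒ 9 14 2 13 8 5 16 18 19 17; return 6
p = 6; k-1 = 7 > 6 ⇒ right

6; right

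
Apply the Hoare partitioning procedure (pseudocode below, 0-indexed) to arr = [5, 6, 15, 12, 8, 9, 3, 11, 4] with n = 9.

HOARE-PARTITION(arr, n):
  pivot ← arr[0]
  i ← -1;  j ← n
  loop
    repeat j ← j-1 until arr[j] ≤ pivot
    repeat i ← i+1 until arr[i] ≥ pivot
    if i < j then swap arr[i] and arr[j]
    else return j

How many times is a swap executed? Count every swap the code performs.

pivot = arr[0] = 5; i = -1, j = 9
j→8 (arr[8]=4≤5), i→0 (arr[0]=5≥5); i<j, swap → [4, 6, 15, 12, 8, 9, 3, 11, 5]
j→6 (arr[6]=3≤5), i→1 (arr[1]=6≥5); i<j, swap → [4, 3, 15, 12, 8, 9, 6, 11, 5]
j→1, i→2; i≥j, return j=1. arr = [4, 3, 15, 12, 8, 9, 6, 11, 5]

2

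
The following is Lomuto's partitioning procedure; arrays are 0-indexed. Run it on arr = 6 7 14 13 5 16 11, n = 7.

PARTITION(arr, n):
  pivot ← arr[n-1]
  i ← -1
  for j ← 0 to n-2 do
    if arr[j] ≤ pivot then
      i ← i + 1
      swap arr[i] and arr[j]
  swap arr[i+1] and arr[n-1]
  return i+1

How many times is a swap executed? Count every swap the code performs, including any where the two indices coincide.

4

pivot=11, i=-1
j=0: 6≤11, i=0, swap(0,0) ⇒ 6 7 14 13 5 16 11
j=1: 7≤11, i=1, swap(1,1) ⇒ 6 7 14 13 5 16 11
j=2: 14>11, skip
j=3: 13>11, skip
j=4: 5≤11, i=2, swap(2,4) ⇒ 6 7 5 13 14 16 11
j=5: 16>11, skip
swap(3,6) ⇒ 6 7 5 11 14 16 13; return 3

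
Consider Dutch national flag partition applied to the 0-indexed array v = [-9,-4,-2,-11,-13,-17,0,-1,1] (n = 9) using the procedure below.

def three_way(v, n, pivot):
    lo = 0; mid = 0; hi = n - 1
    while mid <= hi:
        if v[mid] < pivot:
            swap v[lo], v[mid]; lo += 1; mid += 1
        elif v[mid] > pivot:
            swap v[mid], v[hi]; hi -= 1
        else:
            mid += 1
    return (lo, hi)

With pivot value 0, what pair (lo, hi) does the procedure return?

lo=0 mid=0 hi=8
-9<0: swap(0,0), lo=1 mid=1 ⇒ [-9,-4,-2,-11,-13,-17,0,-1,1]
-4<0: swap(1,1), lo=2 mid=2 ⇒ [-9,-4,-2,-11,-13,-17,0,-1,1]
-2<0: swap(2,2), lo=3 mid=3 ⇒ [-9,-4,-2,-11,-13,-17,0,-1,1]
-11<0: swap(3,3), lo=4 mid=4 ⇒ [-9,-4,-2,-11,-13,-17,0,-1,1]
-13<0: swap(4,4), lo=5 mid=5 ⇒ [-9,-4,-2,-11,-13,-17,0,-1,1]
-17<0: swap(5,5), lo=6 mid=6 ⇒ [-9,-4,-2,-11,-13,-17,0,-1,1]
0=0: mid=7
-1<0: swap(6,7), lo=7 mid=8 ⇒ [-9,-4,-2,-11,-13,-17,-1,0,1]
1>0: swap(8,8), hi=7 ⇒ [-9,-4,-2,-11,-13,-17,-1,0,1]
done. lo=7 hi=7; v=[-9,-4,-2,-11,-13,-17,-1,0,1]

(7, 7)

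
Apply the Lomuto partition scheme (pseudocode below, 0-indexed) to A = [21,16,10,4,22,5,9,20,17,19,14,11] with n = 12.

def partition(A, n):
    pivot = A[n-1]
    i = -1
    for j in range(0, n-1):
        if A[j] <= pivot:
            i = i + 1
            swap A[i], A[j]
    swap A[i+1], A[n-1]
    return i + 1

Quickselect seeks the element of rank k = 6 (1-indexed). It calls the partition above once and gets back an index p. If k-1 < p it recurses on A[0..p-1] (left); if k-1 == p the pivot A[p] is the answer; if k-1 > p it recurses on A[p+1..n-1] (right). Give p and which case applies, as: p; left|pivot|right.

pivot=11, i=-1
j=0: 21>11, skip
j=1: 16>11, skip
j=2: 10≤11, i=0, swap(0,2) ⇒ [10,16,21,4,22,5,9,20,17,19,14,11]
j=3: 4≤11, i=1, swap(1,3) ⇒ [10,4,21,16,22,5,9,20,17,19,14,11]
j=4: 22>11, skip
j=5: 5≤11, i=2, swap(2,5) ⇒ [10,4,5,16,22,21,9,20,17,19,14,11]
j=6: 9≤11, i=3, swap(3,6) ⇒ [10,4,5,9,22,21,16,20,17,19,14,11]
j=7: 20>11, skip
j=8: 17>11, skip
j=9: 19>11, skip
j=10: 14>11, skip
swap(4,11) ⇒ [10,4,5,9,11,21,16,20,17,19,14,22]; return 4
p = 4; k-1 = 5 > 4 ⇒ right

4; right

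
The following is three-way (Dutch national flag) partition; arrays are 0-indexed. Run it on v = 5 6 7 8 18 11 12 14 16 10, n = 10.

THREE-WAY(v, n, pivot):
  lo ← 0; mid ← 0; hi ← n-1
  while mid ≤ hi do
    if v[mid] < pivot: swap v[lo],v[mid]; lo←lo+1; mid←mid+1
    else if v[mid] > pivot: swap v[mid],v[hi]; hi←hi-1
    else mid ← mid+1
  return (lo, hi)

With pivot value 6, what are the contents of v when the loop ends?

5 6 8 18 11 12 14 16 10 7

pivot = 6; lo=0, mid=0, hi=9
v[mid]=5<6: swap v[0],v[0]; lo=1,mid=1 → 5 6 7 8 18 11 12 14 16 10
v[mid]=6=6: mid=2
v[mid]=7>6: swap v[2],v[9]; hi=8 → 5 6 10 8 18 11 12 14 16 7
v[mid]=10>6: swap v[2],v[8]; hi=7 → 5 6 16 8 18 11 12 14 10 7
v[mid]=16>6: swap v[2],v[7]; hi=6 → 5 6 14 8 18 11 12 16 10 7
v[mid]=14>6: swap v[2],v[6]; hi=5 → 5 6 12 8 18 11 14 16 10 7
v[mid]=12>6: swap v[2],v[5]; hi=4 → 5 6 11 8 18 12 14 16 10 7
v[mid]=11>6: swap v[2],v[4]; hi=3 → 5 6 18 8 11 12 14 16 10 7
v[mid]=18>6: swap v[2],v[3]; hi=2 → 5 6 8 18 11 12 14 16 10 7
v[mid]=8>6: swap v[2],v[2]; hi=1 → 5 6 8 18 11 12 14 16 10 7
end: lo=1, hi=1; v = 5 6 8 18 11 12 14 16 10 7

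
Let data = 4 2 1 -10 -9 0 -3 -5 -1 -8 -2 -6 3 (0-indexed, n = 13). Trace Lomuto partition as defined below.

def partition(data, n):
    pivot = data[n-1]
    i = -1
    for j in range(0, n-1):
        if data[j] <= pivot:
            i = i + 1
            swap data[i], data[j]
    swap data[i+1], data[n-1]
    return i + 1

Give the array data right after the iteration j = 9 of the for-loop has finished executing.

pivot=3, i=-1
j=0: 4>3, skip
j=1: 2≤3, i=0, swap(0,1) ⇒ 2 4 1 -10 -9 0 -3 -5 -1 -8 -2 -6 3
j=2: 1≤3, i=1, swap(1,2) ⇒ 2 1 4 -10 -9 0 -3 -5 -1 -8 -2 -6 3
j=3: -10≤3, i=2, swap(2,3) ⇒ 2 1 -10 4 -9 0 -3 -5 -1 -8 -2 -6 3
j=4: -9≤3, i=3, swap(3,4) ⇒ 2 1 -10 -9 4 0 -3 -5 -1 -8 -2 -6 3
j=5: 0≤3, i=4, swap(4,5) ⇒ 2 1 -10 -9 0 4 -3 -5 -1 -8 -2 -6 3
j=6: -3≤3, i=5, swap(5,6) ⇒ 2 1 -10 -9 0 -3 4 -5 -1 -8 -2 -6 3
j=7: -5≤3, i=6, swap(6,7) ⇒ 2 1 -10 -9 0 -3 -5 4 -1 -8 -2 -6 3
j=8: -1≤3, i=7, swap(7,8) ⇒ 2 1 -10 -9 0 -3 -5 -1 4 -8 -2 -6 3
j=9: -8≤3, i=8, swap(8,9) ⇒ 2 1 -10 -9 0 -3 -5 -1 -8 4 -2 -6 3
(after j=9) data = 2 1 -10 -9 0 -3 -5 -1 -8 4 -2 -6 3

2 1 -10 -9 0 -3 -5 -1 -8 4 -2 -6 3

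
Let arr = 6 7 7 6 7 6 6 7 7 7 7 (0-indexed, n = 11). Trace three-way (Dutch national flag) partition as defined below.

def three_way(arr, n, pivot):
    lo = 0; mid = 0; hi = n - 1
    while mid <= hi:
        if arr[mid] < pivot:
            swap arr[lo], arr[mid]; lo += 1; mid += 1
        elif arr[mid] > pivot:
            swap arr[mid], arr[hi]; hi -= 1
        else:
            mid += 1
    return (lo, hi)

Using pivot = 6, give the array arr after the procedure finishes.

pivot = 6; lo=0, mid=0, hi=10
arr[mid]=6=6: mid=1
arr[mid]=7>6: swap arr[1],arr[10]; hi=9 → 6 7 7 6 7 6 6 7 7 7 7
arr[mid]=7>6: swap arr[1],arr[9]; hi=8 → 6 7 7 6 7 6 6 7 7 7 7
arr[mid]=7>6: swap arr[1],arr[8]; hi=7 → 6 7 7 6 7 6 6 7 7 7 7
arr[mid]=7>6: swap arr[1],arr[7]; hi=6 → 6 7 7 6 7 6 6 7 7 7 7
arr[mid]=7>6: swap arr[1],arr[6]; hi=5 → 6 6 7 6 7 6 7 7 7 7 7
arr[mid]=6=6: mid=2
arr[mid]=7>6: swap arr[2],arr[5]; hi=4 → 6 6 6 6 7 7 7 7 7 7 7
arr[mid]=6=6: mid=3
arr[mid]=6=6: mid=4
arr[mid]=7>6: swap arr[4],arr[4]; hi=3 → 6 6 6 6 7 7 7 7 7 7 7
end: lo=0, hi=3; arr = 6 6 6 6 7 7 7 7 7 7 7

6 6 6 6 7 7 7 7 7 7 7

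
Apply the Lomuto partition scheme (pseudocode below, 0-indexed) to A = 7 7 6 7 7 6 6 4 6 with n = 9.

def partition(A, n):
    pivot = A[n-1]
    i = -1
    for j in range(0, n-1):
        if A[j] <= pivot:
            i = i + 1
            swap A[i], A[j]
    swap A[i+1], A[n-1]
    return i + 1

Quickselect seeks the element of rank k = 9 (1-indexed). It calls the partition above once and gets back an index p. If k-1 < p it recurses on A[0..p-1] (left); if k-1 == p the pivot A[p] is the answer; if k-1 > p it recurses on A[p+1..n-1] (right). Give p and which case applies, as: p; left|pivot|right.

pivot = A[8] = 6; i = -1
j=0: A[0]=7 > 6 → no swap
j=1: A[1]=7 > 6 → no swap
j=2: A[2]=6 ≤ 6 → i=0, swap A[0],A[2] → 6 7 7 7 7 6 6 4 6
j=3: A[3]=7 > 6 → no swap
j=4: A[4]=7 > 6 → no swap
j=5: A[5]=6 ≤ 6 → i=1, swap A[1],A[5] → 6 6 7 7 7 7 6 4 6
j=6: A[6]=6 ≤ 6 → i=2, swap A[2],A[6] → 6 6 6 7 7 7 7 4 6
j=7: A[7]=4 ≤ 6 → i=3, swap A[3],A[7] → 6 6 6 4 7 7 7 7 6
final swap A[4],A[8] → 6 6 6 4 6 7 7 7 7; return 4
p = 4; k-1 = 8 > 4 ⇒ right

4; right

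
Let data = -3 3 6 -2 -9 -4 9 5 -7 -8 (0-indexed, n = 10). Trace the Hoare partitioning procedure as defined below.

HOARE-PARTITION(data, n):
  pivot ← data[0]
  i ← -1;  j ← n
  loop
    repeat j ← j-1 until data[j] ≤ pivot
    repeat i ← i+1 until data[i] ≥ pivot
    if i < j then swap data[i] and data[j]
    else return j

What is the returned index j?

pivot = data[0] = -3; i = -1, j = 10
j→9 (data[9]=-8≤-3), i→0 (data[0]=-3≥-3); i<j, swap → -8 3 6 -2 -9 -4 9 5 -7 -3
j→8 (data[8]=-7≤-3), i→1 (data[1]=3≥-3); i<j, swap → -8 -7 6 -2 -9 -4 9 5 3 -3
j→5 (data[5]=-4≤-3), i→2 (data[2]=6≥-3); i<j, swap → -8 -7 -4 -2 -9 6 9 5 3 -3
j→4 (data[4]=-9≤-3), i→3 (data[3]=-2≥-3); i<j, swap → -8 -7 -4 -9 -2 6 9 5 3 -3
j→3, i→4; i≥j, return j=3. data = -8 -7 -4 -9 -2 6 9 5 3 -3

3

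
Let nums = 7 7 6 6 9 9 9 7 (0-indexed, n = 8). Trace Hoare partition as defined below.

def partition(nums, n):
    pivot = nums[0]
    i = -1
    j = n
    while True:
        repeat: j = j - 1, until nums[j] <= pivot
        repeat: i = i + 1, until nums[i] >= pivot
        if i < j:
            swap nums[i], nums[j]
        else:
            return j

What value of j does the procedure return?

2

pivot=7
j stops at 7 (7), i stops at 0 (7); swap ⇒ 7 7 6 6 9 9 9 7
j stops at 3 (6), i stops at 1 (7); swap ⇒ 7 6 6 7 9 9 9 7
j stops at 2, i stops at 3; i≥j ⇒ return 2. nums=7 6 6 7 9 9 9 7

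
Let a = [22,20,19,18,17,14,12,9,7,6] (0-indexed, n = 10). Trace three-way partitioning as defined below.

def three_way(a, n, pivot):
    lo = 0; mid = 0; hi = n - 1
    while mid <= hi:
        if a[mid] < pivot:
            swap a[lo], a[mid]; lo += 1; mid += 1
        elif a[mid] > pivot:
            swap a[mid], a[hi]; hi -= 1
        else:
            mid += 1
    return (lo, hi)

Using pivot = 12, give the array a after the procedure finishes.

pivot = 12; lo=0, mid=0, hi=9
a[mid]=22>12: swap a[0],a[9]; hi=8 → [6,20,19,18,17,14,12,9,7,22]
a[mid]=6<12: swap a[0],a[0]; lo=1,mid=1 → [6,20,19,18,17,14,12,9,7,22]
a[mid]=20>12: swap a[1],a[8]; hi=7 → [6,7,19,18,17,14,12,9,20,22]
a[mid]=7<12: swap a[1],a[1]; lo=2,mid=2 → [6,7,19,18,17,14,12,9,20,22]
a[mid]=19>12: swap a[2],a[7]; hi=6 → [6,7,9,18,17,14,12,19,20,22]
a[mid]=9<12: swap a[2],a[2]; lo=3,mid=3 → [6,7,9,18,17,14,12,19,20,22]
a[mid]=18>12: swap a[3],a[6]; hi=5 → [6,7,9,12,17,14,18,19,20,22]
a[mid]=12=12: mid=4
a[mid]=17>12: swap a[4],a[5]; hi=4 → [6,7,9,12,14,17,18,19,20,22]
a[mid]=14>12: swap a[4],a[4]; hi=3 → [6,7,9,12,14,17,18,19,20,22]
end: lo=3, hi=3; a = [6,7,9,12,14,17,18,19,20,22]

[6,7,9,12,14,17,18,19,20,22]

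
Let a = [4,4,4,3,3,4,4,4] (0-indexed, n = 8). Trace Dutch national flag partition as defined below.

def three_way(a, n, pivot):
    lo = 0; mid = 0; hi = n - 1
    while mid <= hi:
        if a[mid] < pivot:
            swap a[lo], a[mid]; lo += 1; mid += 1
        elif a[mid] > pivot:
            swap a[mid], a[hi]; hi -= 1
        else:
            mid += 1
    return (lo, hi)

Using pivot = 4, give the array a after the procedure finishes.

lo=0 mid=0 hi=7
4=4: mid=1
4=4: mid=2
4=4: mid=3
3<4: swap(0,3), lo=1 mid=4 ⇒ [3,4,4,4,3,4,4,4]
3<4: swap(1,4), lo=2 mid=5 ⇒ [3,3,4,4,4,4,4,4]
4=4: mid=6
4=4: mid=7
4=4: mid=8
done. lo=2 hi=7; a=[3,3,4,4,4,4,4,4]

[3,3,4,4,4,4,4,4]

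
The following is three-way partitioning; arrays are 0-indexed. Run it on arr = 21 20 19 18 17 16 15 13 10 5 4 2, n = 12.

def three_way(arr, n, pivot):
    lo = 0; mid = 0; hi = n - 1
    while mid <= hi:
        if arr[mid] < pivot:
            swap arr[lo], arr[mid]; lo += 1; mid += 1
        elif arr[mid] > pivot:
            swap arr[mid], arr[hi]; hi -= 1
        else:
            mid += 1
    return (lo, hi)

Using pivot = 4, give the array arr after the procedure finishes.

2 4 18 17 16 15 13 10 5 19 20 21

lo=0 mid=0 hi=11
21>4: swap(0,11), hi=10 ⇒ 2 20 19 18 17 16 15 13 10 5 4 21
2<4: swap(0,0), lo=1 mid=1 ⇒ 2 20 19 18 17 16 15 13 10 5 4 21
20>4: swap(1,10), hi=9 ⇒ 2 4 19 18 17 16 15 13 10 5 20 21
4=4: mid=2
19>4: swap(2,9), hi=8 ⇒ 2 4 5 18 17 16 15 13 10 19 20 21
5>4: swap(2,8), hi=7 ⇒ 2 4 10 18 17 16 15 13 5 19 20 21
10>4: swap(2,7), hi=6 ⇒ 2 4 13 18 17 16 15 10 5 19 20 21
13>4: swap(2,6), hi=5 ⇒ 2 4 15 18 17 16 13 10 5 19 20 21
15>4: swap(2,5), hi=4 ⇒ 2 4 16 18 17 15 13 10 5 19 20 21
16>4: swap(2,4), hi=3 ⇒ 2 4 17 18 16 15 13 10 5 19 20 21
17>4: swap(2,3), hi=2 ⇒ 2 4 18 17 16 15 13 10 5 19 20 21
18>4: swap(2,2), hi=1 ⇒ 2 4 18 17 16 15 13 10 5 19 20 21
done. lo=1 hi=1; arr=2 4 18 17 16 15 13 10 5 19 20 21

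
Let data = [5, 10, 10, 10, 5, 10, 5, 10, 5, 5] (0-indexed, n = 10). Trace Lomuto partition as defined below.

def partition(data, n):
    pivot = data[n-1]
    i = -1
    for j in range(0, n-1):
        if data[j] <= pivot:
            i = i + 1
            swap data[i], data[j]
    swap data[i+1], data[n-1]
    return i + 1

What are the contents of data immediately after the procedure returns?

pivot=5, i=-1
j=0: 5≤5, i=0, swap(0,0) ⇒ [5, 10, 10, 10, 5, 10, 5, 10, 5, 5]
j=1: 10>5, skip
j=2: 10>5, skip
j=3: 10>5, skip
j=4: 5≤5, i=1, swap(1,4) ⇒ [5, 5, 10, 10, 10, 10, 5, 10, 5, 5]
j=5: 10>5, skip
j=6: 5≤5, i=2, swap(2,6) ⇒ [5, 5, 5, 10, 10, 10, 10, 10, 5, 5]
j=7: 10>5, skip
j=8: 5≤5, i=3, swap(3,8) ⇒ [5, 5, 5, 5, 10, 10, 10, 10, 10, 5]
swap(4,9) ⇒ [5, 5, 5, 5, 5, 10, 10, 10, 10, 10]; return 4

[5, 5, 5, 5, 5, 10, 10, 10, 10, 10]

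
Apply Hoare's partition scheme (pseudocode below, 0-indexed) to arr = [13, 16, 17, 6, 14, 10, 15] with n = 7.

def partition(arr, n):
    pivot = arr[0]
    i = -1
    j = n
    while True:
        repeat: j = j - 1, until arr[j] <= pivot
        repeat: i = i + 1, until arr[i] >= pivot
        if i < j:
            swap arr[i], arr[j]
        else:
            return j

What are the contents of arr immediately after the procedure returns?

[10, 6, 17, 16, 14, 13, 15]

pivot=13
j stops at 5 (10), i stops at 0 (13); swap ⇒ [10, 16, 17, 6, 14, 13, 15]
j stops at 3 (6), i stops at 1 (16); swap ⇒ [10, 6, 17, 16, 14, 13, 15]
j stops at 1, i stops at 2; i≥j ⇒ return 1. arr=[10, 6, 17, 16, 14, 13, 15]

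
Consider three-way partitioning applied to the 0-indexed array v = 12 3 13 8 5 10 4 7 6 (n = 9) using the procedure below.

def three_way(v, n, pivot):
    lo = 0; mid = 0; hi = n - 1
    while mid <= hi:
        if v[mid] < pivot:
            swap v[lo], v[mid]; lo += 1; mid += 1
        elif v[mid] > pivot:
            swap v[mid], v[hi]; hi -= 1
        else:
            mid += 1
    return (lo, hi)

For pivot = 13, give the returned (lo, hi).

(8, 8)

lo=0 mid=0 hi=8
12<13: swap(0,0), lo=1 mid=1 ⇒ 12 3 13 8 5 10 4 7 6
3<13: swap(1,1), lo=2 mid=2 ⇒ 12 3 13 8 5 10 4 7 6
13=13: mid=3
8<13: swap(2,3), lo=3 mid=4 ⇒ 12 3 8 13 5 10 4 7 6
5<13: swap(3,4), lo=4 mid=5 ⇒ 12 3 8 5 13 10 4 7 6
10<13: swap(4,5), lo=5 mid=6 ⇒ 12 3 8 5 10 13 4 7 6
4<13: swap(5,6), lo=6 mid=7 ⇒ 12 3 8 5 10 4 13 7 6
7<13: swap(6,7), lo=7 mid=8 ⇒ 12 3 8 5 10 4 7 13 6
6<13: swap(7,8), lo=8 mid=9 ⇒ 12 3 8 5 10 4 7 6 13
done. lo=8 hi=8; v=12 3 8 5 10 4 7 6 13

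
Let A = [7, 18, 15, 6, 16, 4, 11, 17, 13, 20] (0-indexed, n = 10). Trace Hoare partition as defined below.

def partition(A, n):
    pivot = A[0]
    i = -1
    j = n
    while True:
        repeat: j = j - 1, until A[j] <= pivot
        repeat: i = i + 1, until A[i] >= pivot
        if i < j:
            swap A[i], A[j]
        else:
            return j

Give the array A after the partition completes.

[4, 6, 15, 18, 16, 7, 11, 17, 13, 20]

pivot = A[0] = 7; i = -1, j = 10
j→5 (A[5]=4≤7), i→0 (A[0]=7≥7); i<j, swap → [4, 18, 15, 6, 16, 7, 11, 17, 13, 20]
j→3 (A[3]=6≤7), i→1 (A[1]=18≥7); i<j, swap → [4, 6, 15, 18, 16, 7, 11, 17, 13, 20]
j→1, i→2; i≥j, return j=1. A = [4, 6, 15, 18, 16, 7, 11, 17, 13, 20]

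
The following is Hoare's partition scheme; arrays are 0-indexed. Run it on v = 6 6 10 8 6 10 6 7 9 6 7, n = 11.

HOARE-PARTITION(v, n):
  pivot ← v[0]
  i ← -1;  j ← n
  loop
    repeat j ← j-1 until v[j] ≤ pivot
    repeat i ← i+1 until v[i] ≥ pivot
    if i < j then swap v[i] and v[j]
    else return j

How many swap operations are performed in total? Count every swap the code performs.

pivot = v[0] = 6; i = -1, j = 11
j→9 (v[9]=6≤6), i→0 (v[0]=6≥6); i<j, swap → 6 6 10 8 6 10 6 7 9 6 7
j→6 (v[6]=6≤6), i→1 (v[1]=6≥6); i<j, swap → 6 6 10 8 6 10 6 7 9 6 7
j→4 (v[4]=6≤6), i→2 (v[2]=10≥6); i<j, swap → 6 6 6 8 10 10 6 7 9 6 7
j→2, i→3; i≥j, return j=2. v = 6 6 6 8 10 10 6 7 9 6 7

3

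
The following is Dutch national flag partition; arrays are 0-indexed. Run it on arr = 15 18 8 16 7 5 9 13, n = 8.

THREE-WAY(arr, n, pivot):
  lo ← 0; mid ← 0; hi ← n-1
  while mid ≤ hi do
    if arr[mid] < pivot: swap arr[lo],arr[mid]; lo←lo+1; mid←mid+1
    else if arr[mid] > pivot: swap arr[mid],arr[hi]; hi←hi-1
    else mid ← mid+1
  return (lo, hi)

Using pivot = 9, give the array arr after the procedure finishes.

pivot = 9; lo=0, mid=0, hi=7
arr[mid]=15>9: swap arr[0],arr[7]; hi=6 → 13 18 8 16 7 5 9 15
arr[mid]=13>9: swap arr[0],arr[6]; hi=5 → 9 18 8 16 7 5 13 15
arr[mid]=9=9: mid=1
arr[mid]=18>9: swap arr[1],arr[5]; hi=4 → 9 5 8 16 7 18 13 15
arr[mid]=5<9: swap arr[0],arr[1]; lo=1,mid=2 → 5 9 8 16 7 18 13 15
arr[mid]=8<9: swap arr[1],arr[2]; lo=2,mid=3 → 5 8 9 16 7 18 13 15
arr[mid]=16>9: swap arr[3],arr[4]; hi=3 → 5 8 9 7 16 18 13 15
arr[mid]=7<9: swap arr[2],arr[3]; lo=3,mid=4 → 5 8 7 9 16 18 13 15
end: lo=3, hi=3; arr = 5 8 7 9 16 18 13 15

5 8 7 9 16 18 13 15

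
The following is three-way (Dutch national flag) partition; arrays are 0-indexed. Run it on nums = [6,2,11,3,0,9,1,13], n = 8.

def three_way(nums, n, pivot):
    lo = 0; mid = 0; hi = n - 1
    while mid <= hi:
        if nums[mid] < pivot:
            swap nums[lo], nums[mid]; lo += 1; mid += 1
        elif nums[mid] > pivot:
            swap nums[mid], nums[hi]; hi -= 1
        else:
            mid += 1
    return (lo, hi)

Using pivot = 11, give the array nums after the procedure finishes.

lo=0 mid=0 hi=7
6<11: swap(0,0), lo=1 mid=1 ⇒ [6,2,11,3,0,9,1,13]
2<11: swap(1,1), lo=2 mid=2 ⇒ [6,2,11,3,0,9,1,13]
11=11: mid=3
3<11: swap(2,3), lo=3 mid=4 ⇒ [6,2,3,11,0,9,1,13]
0<11: swap(3,4), lo=4 mid=5 ⇒ [6,2,3,0,11,9,1,13]
9<11: swap(4,5), lo=5 mid=6 ⇒ [6,2,3,0,9,11,1,13]
1<11: swap(5,6), lo=6 mid=7 ⇒ [6,2,3,0,9,1,11,13]
13>11: swap(7,7), hi=6 ⇒ [6,2,3,0,9,1,11,13]
done. lo=6 hi=6; nums=[6,2,3,0,9,1,11,13]

[6,2,3,0,9,1,11,13]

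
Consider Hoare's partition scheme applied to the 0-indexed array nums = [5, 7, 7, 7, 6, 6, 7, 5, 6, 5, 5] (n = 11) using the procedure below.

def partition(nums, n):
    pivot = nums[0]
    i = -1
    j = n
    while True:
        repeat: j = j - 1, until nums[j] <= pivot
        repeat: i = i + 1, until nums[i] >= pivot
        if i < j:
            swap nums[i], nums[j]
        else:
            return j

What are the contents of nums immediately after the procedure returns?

pivot = nums[0] = 5; i = -1, j = 11
j→10 (nums[10]=5≤5), i→0 (nums[0]=5≥5); i<j, swap → [5, 7, 7, 7, 6, 6, 7, 5, 6, 5, 5]
j→9 (nums[9]=5≤5), i→1 (nums[1]=7≥5); i<j, swap → [5, 5, 7, 7, 6, 6, 7, 5, 6, 7, 5]
j→7 (nums[7]=5≤5), i→2 (nums[2]=7≥5); i<j, swap → [5, 5, 5, 7, 6, 6, 7, 7, 6, 7, 5]
j→2, i→3; i≥j, return j=2. nums = [5, 5, 5, 7, 6, 6, 7, 7, 6, 7, 5]

[5, 5, 5, 7, 6, 6, 7, 7, 6, 7, 5]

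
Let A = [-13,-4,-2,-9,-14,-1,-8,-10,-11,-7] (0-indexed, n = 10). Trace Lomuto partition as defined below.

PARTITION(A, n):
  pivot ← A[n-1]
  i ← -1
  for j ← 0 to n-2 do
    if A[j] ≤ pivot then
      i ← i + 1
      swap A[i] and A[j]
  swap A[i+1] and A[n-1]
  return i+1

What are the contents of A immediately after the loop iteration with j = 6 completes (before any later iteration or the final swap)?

pivot=-7, i=-1
j=0: -13≤-7, i=0, swap(0,0) ⇒ [-13,-4,-2,-9,-14,-1,-8,-10,-11,-7]
j=1: -4>-7, skip
j=2: -2>-7, skip
j=3: -9≤-7, i=1, swap(1,3) ⇒ [-13,-9,-2,-4,-14,-1,-8,-10,-11,-7]
j=4: -14≤-7, i=2, swap(2,4) ⇒ [-13,-9,-14,-4,-2,-1,-8,-10,-11,-7]
j=5: -1>-7, skip
j=6: -8≤-7, i=3, swap(3,6) ⇒ [-13,-9,-14,-8,-2,-1,-4,-10,-11,-7]
(after j=6) A = [-13,-9,-14,-8,-2,-1,-4,-10,-11,-7]

[-13,-9,-14,-8,-2,-1,-4,-10,-11,-7]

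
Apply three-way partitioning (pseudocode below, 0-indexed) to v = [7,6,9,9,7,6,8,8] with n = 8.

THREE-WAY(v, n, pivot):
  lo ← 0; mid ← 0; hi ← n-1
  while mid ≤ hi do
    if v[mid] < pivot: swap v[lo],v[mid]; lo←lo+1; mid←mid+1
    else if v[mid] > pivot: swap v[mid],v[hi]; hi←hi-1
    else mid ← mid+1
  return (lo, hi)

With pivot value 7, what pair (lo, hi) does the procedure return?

(2, 3)

pivot = 7; lo=0, mid=0, hi=7
v[mid]=7=7: mid=1
v[mid]=6<7: swap v[0],v[1]; lo=1,mid=2 → [6,7,9,9,7,6,8,8]
v[mid]=9>7: swap v[2],v[7]; hi=6 → [6,7,8,9,7,6,8,9]
v[mid]=8>7: swap v[2],v[6]; hi=5 → [6,7,8,9,7,6,8,9]
v[mid]=8>7: swap v[2],v[5]; hi=4 → [6,7,6,9,7,8,8,9]
v[mid]=6<7: swap v[1],v[2]; lo=2,mid=3 → [6,6,7,9,7,8,8,9]
v[mid]=9>7: swap v[3],v[4]; hi=3 → [6,6,7,7,9,8,8,9]
v[mid]=7=7: mid=4
end: lo=2, hi=3; v = [6,6,7,7,9,8,8,9]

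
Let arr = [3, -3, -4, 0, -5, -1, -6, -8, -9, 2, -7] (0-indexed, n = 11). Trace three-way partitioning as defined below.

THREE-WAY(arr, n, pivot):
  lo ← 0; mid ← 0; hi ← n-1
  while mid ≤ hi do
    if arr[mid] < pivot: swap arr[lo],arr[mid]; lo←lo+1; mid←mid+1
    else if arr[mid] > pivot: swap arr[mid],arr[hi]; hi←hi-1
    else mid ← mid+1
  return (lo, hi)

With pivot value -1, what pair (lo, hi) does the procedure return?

(7, 7)

pivot = -1; lo=0, mid=0, hi=10
arr[mid]=3>-1: swap arr[0],arr[10]; hi=9 → [-7, -3, -4, 0, -5, -1, -6, -8, -9, 2, 3]
arr[mid]=-7<-1: swap arr[0],arr[0]; lo=1,mid=1 → [-7, -3, -4, 0, -5, -1, -6, -8, -9, 2, 3]
arr[mid]=-3<-1: swap arr[1],arr[1]; lo=2,mid=2 → [-7, -3, -4, 0, -5, -1, -6, -8, -9, 2, 3]
arr[mid]=-4<-1: swap arr[2],arr[2]; lo=3,mid=3 → [-7, -3, -4, 0, -5, -1, -6, -8, -9, 2, 3]
arr[mid]=0>-1: swap arr[3],arr[9]; hi=8 → [-7, -3, -4, 2, -5, -1, -6, -8, -9, 0, 3]
arr[mid]=2>-1: swap arr[3],arr[8]; hi=7 → [-7, -3, -4, -9, -5, -1, -6, -8, 2, 0, 3]
arr[mid]=-9<-1: swap arr[3],arr[3]; lo=4,mid=4 → [-7, -3, -4, -9, -5, -1, -6, -8, 2, 0, 3]
arr[mid]=-5<-1: swap arr[4],arr[4]; lo=5,mid=5 → [-7, -3, -4, -9, -5, -1, -6, -8, 2, 0, 3]
arr[mid]=-1=-1: mid=6
arr[mid]=-6<-1: swap arr[5],arr[6]; lo=6,mid=7 → [-7, -3, -4, -9, -5, -6, -1, -8, 2, 0, 3]
arr[mid]=-8<-1: swap arr[6],arr[7]; lo=7,mid=8 → [-7, -3, -4, -9, -5, -6, -8, -1, 2, 0, 3]
end: lo=7, hi=7; arr = [-7, -3, -4, -9, -5, -6, -8, -1, 2, 0, 3]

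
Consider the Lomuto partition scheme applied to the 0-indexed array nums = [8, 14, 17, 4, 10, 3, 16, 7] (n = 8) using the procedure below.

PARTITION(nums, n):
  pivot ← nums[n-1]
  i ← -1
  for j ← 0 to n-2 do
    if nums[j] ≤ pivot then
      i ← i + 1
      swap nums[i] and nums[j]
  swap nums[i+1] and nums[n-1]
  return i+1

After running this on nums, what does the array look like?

pivot=7, i=-1
j=0: 8>7, skip
j=1: 14>7, skip
j=2: 17>7, skip
j=3: 4≤7, i=0, swap(0,3) ⇒ [4, 14, 17, 8, 10, 3, 16, 7]
j=4: 10>7, skip
j=5: 3≤7, i=1, swap(1,5) ⇒ [4, 3, 17, 8, 10, 14, 16, 7]
j=6: 16>7, skip
swap(2,7) ⇒ [4, 3, 7, 8, 10, 14, 16, 17]; return 2

[4, 3, 7, 8, 10, 14, 16, 17]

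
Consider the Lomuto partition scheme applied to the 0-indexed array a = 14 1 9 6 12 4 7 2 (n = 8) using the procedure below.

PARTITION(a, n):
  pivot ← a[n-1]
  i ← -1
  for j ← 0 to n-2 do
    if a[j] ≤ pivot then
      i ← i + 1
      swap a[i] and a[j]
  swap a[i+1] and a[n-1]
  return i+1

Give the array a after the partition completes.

pivot=2, i=-1
j=0: 14>2, skip
j=1: 1≤2, i=0, swap(0,1) ⇒ 1 14 9 6 12 4 7 2
j=2: 9>2, skip
j=3: 6>2, skip
j=4: 12>2, skip
j=5: 4>2, skip
j=6: 7>2, skip
swap(1,7) ⇒ 1 2 9 6 12 4 7 14; return 1

1 2 9 6 12 4 7 14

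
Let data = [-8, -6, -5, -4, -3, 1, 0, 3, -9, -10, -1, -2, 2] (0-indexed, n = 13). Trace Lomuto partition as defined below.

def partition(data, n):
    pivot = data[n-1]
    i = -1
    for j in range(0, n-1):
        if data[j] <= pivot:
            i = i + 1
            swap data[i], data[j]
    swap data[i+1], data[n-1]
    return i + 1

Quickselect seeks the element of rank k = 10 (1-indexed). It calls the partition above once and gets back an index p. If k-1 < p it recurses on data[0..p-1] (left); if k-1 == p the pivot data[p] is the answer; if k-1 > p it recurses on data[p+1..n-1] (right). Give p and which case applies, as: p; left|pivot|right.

pivot=2, i=-1
j=0: -8≤2, i=0, swap(0,0) ⇒ [-8, -6, -5, -4, -3, 1, 0, 3, -9, -10, -1, -2, 2]
j=1: -6≤2, i=1, swap(1,1) ⇒ [-8, -6, -5, -4, -3, 1, 0, 3, -9, -10, -1, -2, 2]
j=2: -5≤2, i=2, swap(2,2) ⇒ [-8, -6, -5, -4, -3, 1, 0, 3, -9, -10, -1, -2, 2]
j=3: -4≤2, i=3, swap(3,3) ⇒ [-8, -6, -5, -4, -3, 1, 0, 3, -9, -10, -1, -2, 2]
j=4: -3≤2, i=4, swap(4,4) ⇒ [-8, -6, -5, -4, -3, 1, 0, 3, -9, -10, -1, -2, 2]
j=5: 1≤2, i=5, swap(5,5) ⇒ [-8, -6, -5, -4, -3, 1, 0, 3, -9, -10, -1, -2, 2]
j=6: 0≤2, i=6, swap(6,6) ⇒ [-8, -6, -5, -4, -3, 1, 0, 3, -9, -10, -1, -2, 2]
j=7: 3>2, skip
j=8: -9≤2, i=7, swap(7,8) ⇒ [-8, -6, -5, -4, -3, 1, 0, -9, 3, -10, -1, -2, 2]
j=9: -10≤2, i=8, swap(8,9) ⇒ [-8, -6, -5, -4, -3, 1, 0, -9, -10, 3, -1, -2, 2]
j=10: -1≤2, i=9, swap(9,10) ⇒ [-8, -6, -5, -4, -3, 1, 0, -9, -10, -1, 3, -2, 2]
j=11: -2≤2, i=10, swap(10,11) ⇒ [-8, -6, -5, -4, -3, 1, 0, -9, -10, -1, -2, 3, 2]
swap(11,12) ⇒ [-8, -6, -5, -4, -3, 1, 0, -9, -10, -1, -2, 2, 3]; return 11
p = 11; k-1 = 9 < 11 ⇒ left

11; left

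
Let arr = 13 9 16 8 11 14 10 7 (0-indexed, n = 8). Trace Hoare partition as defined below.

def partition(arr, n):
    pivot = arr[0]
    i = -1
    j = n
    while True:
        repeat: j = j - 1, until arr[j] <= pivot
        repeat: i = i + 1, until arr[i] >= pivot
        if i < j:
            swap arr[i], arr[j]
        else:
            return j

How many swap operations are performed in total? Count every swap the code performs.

2

pivot=13
j stops at 7 (7), i stops at 0 (13); swap ⇒ 7 9 16 8 11 14 10 13
j stops at 6 (10), i stops at 2 (16); swap ⇒ 7 9 10 8 11 14 16 13
j stops at 4, i stops at 5; i≥j ⇒ return 4. arr=7 9 10 8 11 14 16 13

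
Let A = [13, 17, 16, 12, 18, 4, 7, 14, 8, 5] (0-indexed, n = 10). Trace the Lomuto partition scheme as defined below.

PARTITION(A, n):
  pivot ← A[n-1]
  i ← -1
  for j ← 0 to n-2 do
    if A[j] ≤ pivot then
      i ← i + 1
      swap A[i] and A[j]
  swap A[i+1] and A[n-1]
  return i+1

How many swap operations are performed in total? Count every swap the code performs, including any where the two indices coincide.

2

pivot = A[9] = 5; i = -1
j=0: A[0]=13 > 5 → no swap
j=1: A[1]=17 > 5 → no swap
j=2: A[2]=16 > 5 → no swap
j=3: A[3]=12 > 5 → no swap
j=4: A[4]=18 > 5 → no swap
j=5: A[5]=4 ≤ 5 → i=0, swap A[0],A[5] → [4, 17, 16, 12, 18, 13, 7, 14, 8, 5]
j=6: A[6]=7 > 5 → no swap
j=7: A[7]=14 > 5 → no swap
j=8: A[8]=8 > 5 → no swap
final swap A[1],A[9] → [4, 5, 16, 12, 18, 13, 7, 14, 8, 17]; return 1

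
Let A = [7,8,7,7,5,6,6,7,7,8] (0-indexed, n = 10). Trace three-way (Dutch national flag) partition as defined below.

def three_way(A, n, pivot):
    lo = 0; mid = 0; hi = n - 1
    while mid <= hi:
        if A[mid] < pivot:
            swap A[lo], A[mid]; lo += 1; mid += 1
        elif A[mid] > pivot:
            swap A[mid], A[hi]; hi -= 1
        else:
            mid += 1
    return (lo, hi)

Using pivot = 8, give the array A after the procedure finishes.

[7,7,7,5,6,6,7,7,8,8]

lo=0 mid=0 hi=9
7<8: swap(0,0), lo=1 mid=1 ⇒ [7,8,7,7,5,6,6,7,7,8]
8=8: mid=2
7<8: swap(1,2), lo=2 mid=3 ⇒ [7,7,8,7,5,6,6,7,7,8]
7<8: swap(2,3), lo=3 mid=4 ⇒ [7,7,7,8,5,6,6,7,7,8]
5<8: swap(3,4), lo=4 mid=5 ⇒ [7,7,7,5,8,6,6,7,7,8]
6<8: swap(4,5), lo=5 mid=6 ⇒ [7,7,7,5,6,8,6,7,7,8]
6<8: swap(5,6), lo=6 mid=7 ⇒ [7,7,7,5,6,6,8,7,7,8]
7<8: swap(6,7), lo=7 mid=8 ⇒ [7,7,7,5,6,6,7,8,7,8]
7<8: swap(7,8), lo=8 mid=9 ⇒ [7,7,7,5,6,6,7,7,8,8]
8=8: mid=10
done. lo=8 hi=9; A=[7,7,7,5,6,6,7,7,8,8]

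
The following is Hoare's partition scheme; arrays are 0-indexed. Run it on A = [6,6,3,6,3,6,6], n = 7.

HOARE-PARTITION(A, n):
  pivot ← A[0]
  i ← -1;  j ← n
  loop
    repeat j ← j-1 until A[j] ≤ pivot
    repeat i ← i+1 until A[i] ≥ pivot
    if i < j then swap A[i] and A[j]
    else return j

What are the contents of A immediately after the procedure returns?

pivot = A[0] = 6; i = -1, j = 7
j→6 (A[6]=6≤6), i→0 (A[0]=6≥6); i<j, swap → [6,6,3,6,3,6,6]
j→5 (A[5]=6≤6), i→1 (A[1]=6≥6); i<j, swap → [6,6,3,6,3,6,6]
j→4 (A[4]=3≤6), i→3 (A[3]=6≥6); i<j, swap → [6,6,3,3,6,6,6]
j→3, i→4; i≥j, return j=3. A = [6,6,3,3,6,6,6]

[6,6,3,3,6,6,6]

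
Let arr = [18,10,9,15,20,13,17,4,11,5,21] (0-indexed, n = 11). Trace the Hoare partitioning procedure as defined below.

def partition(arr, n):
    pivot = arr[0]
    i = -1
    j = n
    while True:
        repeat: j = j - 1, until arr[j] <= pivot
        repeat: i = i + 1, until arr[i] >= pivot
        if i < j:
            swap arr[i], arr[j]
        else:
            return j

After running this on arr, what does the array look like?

[5,10,9,15,11,13,17,4,20,18,21]

pivot=18
j stops at 9 (5), i stops at 0 (18); swap ⇒ [5,10,9,15,20,13,17,4,11,18,21]
j stops at 8 (11), i stops at 4 (20); swap ⇒ [5,10,9,15,11,13,17,4,20,18,21]
j stops at 7, i stops at 8; i≥j ⇒ return 7. arr=[5,10,9,15,11,13,17,4,20,18,21]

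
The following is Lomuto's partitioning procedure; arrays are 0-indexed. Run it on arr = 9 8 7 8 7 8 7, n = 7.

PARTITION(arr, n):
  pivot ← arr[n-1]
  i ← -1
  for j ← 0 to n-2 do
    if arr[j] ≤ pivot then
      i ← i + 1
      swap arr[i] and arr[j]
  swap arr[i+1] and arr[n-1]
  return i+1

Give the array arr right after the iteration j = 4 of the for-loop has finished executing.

7 7 9 8 8 8 7

pivot = arr[6] = 7; i = -1
j=0: arr[0]=9 > 7 → no swap
j=1: arr[1]=8 > 7 → no swap
j=2: arr[2]=7 ≤ 7 → i=0, swap arr[0],arr[2] → 7 8 9 8 7 8 7
j=3: arr[3]=8 > 7 → no swap
j=4: arr[4]=7 ≤ 7 → i=1, swap arr[1],arr[4] → 7 7 9 8 8 8 7
(after j=4) arr = 7 7 9 8 8 8 7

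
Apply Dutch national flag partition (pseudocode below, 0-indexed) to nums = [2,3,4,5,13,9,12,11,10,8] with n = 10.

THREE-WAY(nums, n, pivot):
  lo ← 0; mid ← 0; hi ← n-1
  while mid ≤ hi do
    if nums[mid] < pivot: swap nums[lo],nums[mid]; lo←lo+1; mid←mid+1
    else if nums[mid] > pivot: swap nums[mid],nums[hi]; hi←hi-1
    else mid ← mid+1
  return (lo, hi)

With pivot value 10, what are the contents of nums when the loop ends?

[2,3,4,5,8,9,10,11,12,13]

pivot = 10; lo=0, mid=0, hi=9
nums[mid]=2<10: swap nums[0],nums[0]; lo=1,mid=1 → [2,3,4,5,13,9,12,11,10,8]
nums[mid]=3<10: swap nums[1],nums[1]; lo=2,mid=2 → [2,3,4,5,13,9,12,11,10,8]
nums[mid]=4<10: swap nums[2],nums[2]; lo=3,mid=3 → [2,3,4,5,13,9,12,11,10,8]
nums[mid]=5<10: swap nums[3],nums[3]; lo=4,mid=4 → [2,3,4,5,13,9,12,11,10,8]
nums[mid]=13>10: swap nums[4],nums[9]; hi=8 → [2,3,4,5,8,9,12,11,10,13]
nums[mid]=8<10: swap nums[4],nums[4]; lo=5,mid=5 → [2,3,4,5,8,9,12,11,10,13]
nums[mid]=9<10: swap nums[5],nums[5]; lo=6,mid=6 → [2,3,4,5,8,9,12,11,10,13]
nums[mid]=12>10: swap nums[6],nums[8]; hi=7 → [2,3,4,5,8,9,10,11,12,13]
nums[mid]=10=10: mid=7
nums[mid]=11>10: swap nums[7],nums[7]; hi=6 → [2,3,4,5,8,9,10,11,12,13]
end: lo=6, hi=6; nums = [2,3,4,5,8,9,10,11,12,13]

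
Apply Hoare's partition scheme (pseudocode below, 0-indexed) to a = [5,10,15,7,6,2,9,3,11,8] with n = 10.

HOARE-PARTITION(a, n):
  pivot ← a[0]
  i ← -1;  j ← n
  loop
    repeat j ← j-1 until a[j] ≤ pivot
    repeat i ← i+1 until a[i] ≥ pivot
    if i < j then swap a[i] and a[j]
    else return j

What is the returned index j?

1

pivot = a[0] = 5; i = -1, j = 10
j→7 (a[7]=3≤5), i→0 (a[0]=5≥5); i<j, swap → [3,10,15,7,6,2,9,5,11,8]
j→5 (a[5]=2≤5), i→1 (a[1]=10≥5); i<j, swap → [3,2,15,7,6,10,9,5,11,8]
j→1, i→2; i≥j, return j=1. a = [3,2,15,7,6,10,9,5,11,8]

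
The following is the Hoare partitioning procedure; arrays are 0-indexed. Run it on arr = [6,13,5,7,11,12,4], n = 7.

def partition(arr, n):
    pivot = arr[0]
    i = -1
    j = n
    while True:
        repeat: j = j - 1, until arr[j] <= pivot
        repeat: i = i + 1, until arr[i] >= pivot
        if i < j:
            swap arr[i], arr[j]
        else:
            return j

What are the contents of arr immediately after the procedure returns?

[4,5,13,7,11,12,6]

pivot = arr[0] = 6; i = -1, j = 7
j→6 (arr[6]=4≤6), i→0 (arr[0]=6≥6); i<j, swap → [4,13,5,7,11,12,6]
j→2 (arr[2]=5≤6), i→1 (arr[1]=13≥6); i<j, swap → [4,5,13,7,11,12,6]
j→1, i→2; i≥j, return j=1. arr = [4,5,13,7,11,12,6]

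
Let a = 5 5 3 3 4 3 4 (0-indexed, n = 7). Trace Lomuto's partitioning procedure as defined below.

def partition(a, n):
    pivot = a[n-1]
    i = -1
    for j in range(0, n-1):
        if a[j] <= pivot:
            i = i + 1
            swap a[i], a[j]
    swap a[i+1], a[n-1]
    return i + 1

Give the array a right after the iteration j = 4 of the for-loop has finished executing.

pivot=4, i=-1
j=0: 5>4, skip
j=1: 5>4, skip
j=2: 3≤4, i=0, swap(0,2) ⇒ 3 5 5 3 4 3 4
j=3: 3≤4, i=1, swap(1,3) ⇒ 3 3 5 5 4 3 4
j=4: 4≤4, i=2, swap(2,4) ⇒ 3 3 4 5 5 3 4
(after j=4) a = 3 3 4 5 5 3 4

3 3 4 5 5 3 4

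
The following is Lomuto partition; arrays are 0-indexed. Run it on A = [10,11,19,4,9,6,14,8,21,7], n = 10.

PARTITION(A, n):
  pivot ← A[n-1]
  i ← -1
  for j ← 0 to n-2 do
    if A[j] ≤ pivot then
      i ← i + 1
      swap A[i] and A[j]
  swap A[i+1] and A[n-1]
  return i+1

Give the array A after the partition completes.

[4,6,7,10,9,11,14,8,21,19]

pivot=7, i=-1
j=0: 10>7, skip
j=1: 11>7, skip
j=2: 19>7, skip
j=3: 4≤7, i=0, swap(0,3) ⇒ [4,11,19,10,9,6,14,8,21,7]
j=4: 9>7, skip
j=5: 6≤7, i=1, swap(1,5) ⇒ [4,6,19,10,9,11,14,8,21,7]
j=6: 14>7, skip
j=7: 8>7, skip
j=8: 21>7, skip
swap(2,9) ⇒ [4,6,7,10,9,11,14,8,21,19]; return 2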